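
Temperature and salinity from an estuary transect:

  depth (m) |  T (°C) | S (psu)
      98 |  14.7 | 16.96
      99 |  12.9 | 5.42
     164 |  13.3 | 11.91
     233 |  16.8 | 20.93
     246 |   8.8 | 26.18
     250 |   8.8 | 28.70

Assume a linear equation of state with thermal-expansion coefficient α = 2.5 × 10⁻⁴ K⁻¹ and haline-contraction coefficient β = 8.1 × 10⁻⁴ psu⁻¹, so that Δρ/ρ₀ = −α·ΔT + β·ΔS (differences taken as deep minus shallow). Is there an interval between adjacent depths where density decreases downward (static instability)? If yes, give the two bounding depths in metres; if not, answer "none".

98–99 m

Evaluate Δρ/ρ₀ = −αΔT + βΔS across each adjacent pair:
  98–99 m: −αΔT+βΔS = −(2.5 × 10⁻⁴)(-1.8)+(8.1 × 10⁻⁴)(-11.54) = -8.9 × 10⁻³ → UNSTABLE
  99–164 m: −αΔT+βΔS = −(2.5 × 10⁻⁴)(+0.4)+(8.1 × 10⁻⁴)(+6.49) = 5.2 × 10⁻³ → stable
  164–233 m: −αΔT+βΔS = −(2.5 × 10⁻⁴)(+3.5)+(8.1 × 10⁻⁴)(+9.02) = 6.4 × 10⁻³ → stable
  233–246 m: −αΔT+βΔS = −(2.5 × 10⁻⁴)(-8.0)+(8.1 × 10⁻⁴)(+5.25) = 6.3 × 10⁻³ → stable
  246–250 m: −αΔT+βΔS = −(2.5 × 10⁻⁴)(+0.0)+(8.1 × 10⁻⁴)(+2.52) = 2.0 × 10⁻³ → stable
The 98–99 m interval has Δρ < 0: lighter water underlies denser water.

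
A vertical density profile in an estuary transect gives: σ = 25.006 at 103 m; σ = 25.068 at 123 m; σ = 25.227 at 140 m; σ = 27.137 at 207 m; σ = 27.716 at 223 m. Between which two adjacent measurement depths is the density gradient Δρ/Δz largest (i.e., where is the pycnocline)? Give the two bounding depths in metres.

Compute the density gradient over each adjacent pair:
  103–123 m: Δρ/Δz = 0.062/20 = 3.1 × 10⁻³ kg m⁻⁴
  123–140 m: Δρ/Δz = 0.159/17 = 9.4 × 10⁻³ kg m⁻⁴
  140–207 m: Δρ/Δz = 1.910/67 = 0.029 kg m⁻⁴
  207–223 m: Δρ/Δz = 0.579/16 = 0.036 kg m⁻⁴
The largest gradient is in the 207–223 m interval — the pycnocline.

207–223 m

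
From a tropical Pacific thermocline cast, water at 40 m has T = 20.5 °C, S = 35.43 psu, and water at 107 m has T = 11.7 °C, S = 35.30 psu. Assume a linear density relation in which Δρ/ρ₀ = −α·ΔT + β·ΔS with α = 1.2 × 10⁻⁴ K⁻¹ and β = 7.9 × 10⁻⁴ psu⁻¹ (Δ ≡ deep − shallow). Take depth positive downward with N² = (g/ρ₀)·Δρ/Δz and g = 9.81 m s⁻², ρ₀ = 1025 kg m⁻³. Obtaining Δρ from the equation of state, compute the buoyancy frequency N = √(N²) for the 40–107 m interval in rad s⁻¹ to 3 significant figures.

0.0118 rad s⁻¹

ΔT = -8.8 K, ΔS = -0.13 psu (deep − shallow).
Δρ/ρ₀ = −αΔT + βΔS = 1.056 × 10⁻³ − 1.027 × 10⁻⁴ = 9.533 × 10⁻⁴, so Δρ ≈ 0.9771 kg m⁻³.
N² = (g/ρ₀)·Δρ/Δz = g·(Δρ/ρ₀)/Δz = 9.81 × 9.533 × 10⁻⁴ / 67 = 1.3958 × 10⁻⁴ s⁻².
N = √(1.3958 × 10⁻⁴) = 0.011814 rad s⁻¹ ≈ 0.0118 rad s⁻¹.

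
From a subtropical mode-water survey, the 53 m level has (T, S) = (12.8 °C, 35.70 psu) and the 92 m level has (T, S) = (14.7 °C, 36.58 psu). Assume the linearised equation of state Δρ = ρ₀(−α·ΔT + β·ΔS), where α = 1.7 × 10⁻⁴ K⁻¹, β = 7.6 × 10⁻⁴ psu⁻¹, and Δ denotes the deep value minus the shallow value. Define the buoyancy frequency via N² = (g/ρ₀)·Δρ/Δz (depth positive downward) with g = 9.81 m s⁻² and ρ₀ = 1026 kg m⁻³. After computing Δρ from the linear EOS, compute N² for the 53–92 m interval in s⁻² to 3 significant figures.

ΔT = +1.9 K, ΔS = +0.88 psu (deep − shallow).
Δρ/ρ₀ = −αΔT + βΔS = -3.23 × 10⁻⁴ + 6.688 × 10⁻⁴ = 3.458 × 10⁻⁴, so Δρ ≈ 0.3548 kg m⁻³.
N² = (g/ρ₀)·Δρ/Δz = g·(Δρ/ρ₀)/Δz = 9.81 × 3.458 × 10⁻⁴ / 39 = 8.6982 × 10⁻⁵ s⁻² ≈ 8.70 × 10⁻⁵ s⁻².

8.70 × 10⁻⁵ s⁻²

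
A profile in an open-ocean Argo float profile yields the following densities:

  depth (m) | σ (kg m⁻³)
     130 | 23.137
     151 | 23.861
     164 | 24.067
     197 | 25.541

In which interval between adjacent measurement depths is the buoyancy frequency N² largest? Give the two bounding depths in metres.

Compute the density gradient over each adjacent pair:
  130–151 m: Δρ/Δz = 0.724/21 = 0.034 kg m⁻⁴
  151–164 m: Δρ/Δz = 0.206/13 = 0.016 kg m⁻⁴
  164–197 m: Δρ/Δz = 1.474/33 = 0.045 kg m⁻⁴
The largest gradient is in the 164–197 m interval — the pycnocline.

164–197 m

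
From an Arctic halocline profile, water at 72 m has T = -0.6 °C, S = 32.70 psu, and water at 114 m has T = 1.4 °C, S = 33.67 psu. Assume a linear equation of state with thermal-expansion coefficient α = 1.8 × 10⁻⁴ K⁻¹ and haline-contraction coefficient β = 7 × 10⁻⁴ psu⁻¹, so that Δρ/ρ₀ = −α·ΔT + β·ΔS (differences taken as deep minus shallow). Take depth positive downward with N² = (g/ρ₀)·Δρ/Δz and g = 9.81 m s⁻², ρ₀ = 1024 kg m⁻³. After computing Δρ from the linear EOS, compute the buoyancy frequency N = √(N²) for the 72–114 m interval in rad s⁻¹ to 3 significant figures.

ΔT = +2.0 K, ΔS = +0.97 psu (deep − shallow).
Δρ/ρ₀ = −αΔT + βΔS = -3.60 × 10⁻⁴ + 6.79 × 10⁻⁴ = 3.19 × 10⁻⁴, so Δρ ≈ 0.3267 kg m⁻³.
N² = (g/ρ₀)·Δρ/Δz = g·(Δρ/ρ₀)/Δz = 9.81 × 3.19 × 10⁻⁴ / 42 = 7.4509 × 10⁻⁵ s⁻².
N = √(7.4509 × 10⁻⁵) = 8.6319 × 10⁻³ rad s⁻¹ ≈ 8.63 × 10⁻³ rad s⁻¹.

8.63 × 10⁻³ rad s⁻¹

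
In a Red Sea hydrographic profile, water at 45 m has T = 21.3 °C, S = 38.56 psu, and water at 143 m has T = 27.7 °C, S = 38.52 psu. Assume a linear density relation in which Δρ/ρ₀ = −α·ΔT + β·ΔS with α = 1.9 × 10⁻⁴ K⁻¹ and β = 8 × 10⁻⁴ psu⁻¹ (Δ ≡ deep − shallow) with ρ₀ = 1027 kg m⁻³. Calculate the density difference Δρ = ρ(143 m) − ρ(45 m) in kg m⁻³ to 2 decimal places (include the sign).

ΔT = +6.4 K, ΔS = -0.04 psu (deep − shallow).
Δρ/ρ₀ = −(1.9 × 10⁻⁴)(+6.4) + (8 × 10⁻⁴)(-0.04) = -1.248 × 10⁻³.
Δρ = 1027 × (-1.248 × 10⁻³) = -1.28 kg m⁻³.
Negative Δρ: lighter below, statically unstable.

-1.28 kg m⁻³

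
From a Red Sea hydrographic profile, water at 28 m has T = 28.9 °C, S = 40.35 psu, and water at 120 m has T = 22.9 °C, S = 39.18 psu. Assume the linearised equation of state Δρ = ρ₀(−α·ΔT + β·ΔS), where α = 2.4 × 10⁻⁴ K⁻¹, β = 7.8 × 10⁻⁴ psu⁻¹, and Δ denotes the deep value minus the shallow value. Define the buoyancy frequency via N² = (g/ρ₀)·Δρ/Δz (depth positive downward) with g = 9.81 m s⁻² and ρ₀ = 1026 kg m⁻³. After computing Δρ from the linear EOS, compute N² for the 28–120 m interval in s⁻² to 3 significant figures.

5.62 × 10⁻⁵ s⁻²

ΔT = -6.0 K, ΔS = -1.17 psu (deep − shallow).
Δρ/ρ₀ = −αΔT + βΔS = 1.44 × 10⁻³ − 9.126 × 10⁻⁴ = 5.274 × 10⁻⁴, so Δρ ≈ 0.5411 kg m⁻³.
N² = (g/ρ₀)·Δρ/Δz = g·(Δρ/ρ₀)/Δz = 9.81 × 5.274 × 10⁻⁴ / 92 = 5.6237 × 10⁻⁵ s⁻² ≈ 5.62 × 10⁻⁵ s⁻².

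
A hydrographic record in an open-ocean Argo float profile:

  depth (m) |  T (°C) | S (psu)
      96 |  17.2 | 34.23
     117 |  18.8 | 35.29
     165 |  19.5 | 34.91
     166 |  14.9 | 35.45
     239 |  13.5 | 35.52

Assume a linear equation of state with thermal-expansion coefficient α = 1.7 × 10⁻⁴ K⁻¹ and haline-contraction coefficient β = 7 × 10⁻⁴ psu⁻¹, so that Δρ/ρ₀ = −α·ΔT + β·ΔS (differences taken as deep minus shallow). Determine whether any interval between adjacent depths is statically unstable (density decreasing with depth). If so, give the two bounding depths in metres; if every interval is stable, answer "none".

117–165 m

Evaluate Δρ/ρ₀ = −αΔT + βΔS across each adjacent pair:
  96–117 m: −αΔT+βΔS = −(1.7 × 10⁻⁴)(+1.6)+(7 × 10⁻⁴)(+1.06) = 4.7 × 10⁻⁴ → stable
  117–165 m: −αΔT+βΔS = −(1.7 × 10⁻⁴)(+0.7)+(7 × 10⁻⁴)(-0.38) = -3.9 × 10⁻⁴ → UNSTABLE
  165–166 m: −αΔT+βΔS = −(1.7 × 10⁻⁴)(-4.6)+(7 × 10⁻⁴)(+0.54) = 1.2 × 10⁻³ → stable
  166–239 m: −αΔT+βΔS = −(1.7 × 10⁻⁴)(-1.4)+(7 × 10⁻⁴)(+0.07) = 2.9 × 10⁻⁴ → stable
The 117–165 m interval has Δρ < 0: lighter water underlies denser water.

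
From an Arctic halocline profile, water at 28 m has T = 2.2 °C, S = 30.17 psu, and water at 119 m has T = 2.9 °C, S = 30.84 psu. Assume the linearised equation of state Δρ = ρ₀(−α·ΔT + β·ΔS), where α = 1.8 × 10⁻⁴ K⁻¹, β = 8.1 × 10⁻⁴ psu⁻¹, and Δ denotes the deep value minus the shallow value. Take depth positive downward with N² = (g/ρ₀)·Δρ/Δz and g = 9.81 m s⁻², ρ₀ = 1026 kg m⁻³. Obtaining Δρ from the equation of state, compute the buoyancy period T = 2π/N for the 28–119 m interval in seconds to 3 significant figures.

937 s

ΔT = +0.7 K, ΔS = +0.67 psu (deep − shallow).
Δρ/ρ₀ = −αΔT + βΔS = -1.26 × 10⁻⁴ + 5.427 × 10⁻⁴ = 4.167 × 10⁻⁴, so Δρ ≈ 0.4275 kg m⁻³.
N² = (g/ρ₀)·Δρ/Δz = g·(Δρ/ρ₀)/Δz = 9.81 × 4.167 × 10⁻⁴ / 91 = 4.4921 × 10⁻⁵ s⁻².
N = √(4.4921 × 10⁻⁵) = 6.7023 × 10⁻³ rad s⁻¹ → T = 2π/N = 937.47 s ≈ 937 s.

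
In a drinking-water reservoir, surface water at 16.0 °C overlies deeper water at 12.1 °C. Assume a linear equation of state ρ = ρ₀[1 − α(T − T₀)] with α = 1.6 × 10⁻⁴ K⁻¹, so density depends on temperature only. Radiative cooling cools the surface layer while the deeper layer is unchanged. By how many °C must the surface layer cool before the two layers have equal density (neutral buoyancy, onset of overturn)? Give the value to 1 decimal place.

With temperature the only control, equal density requires T_surf′ = T_deep.
T_surf′ = 12.1 °C.
Cooling required: 16.0 − 12.1 = 3.9 °C.

3.9 °C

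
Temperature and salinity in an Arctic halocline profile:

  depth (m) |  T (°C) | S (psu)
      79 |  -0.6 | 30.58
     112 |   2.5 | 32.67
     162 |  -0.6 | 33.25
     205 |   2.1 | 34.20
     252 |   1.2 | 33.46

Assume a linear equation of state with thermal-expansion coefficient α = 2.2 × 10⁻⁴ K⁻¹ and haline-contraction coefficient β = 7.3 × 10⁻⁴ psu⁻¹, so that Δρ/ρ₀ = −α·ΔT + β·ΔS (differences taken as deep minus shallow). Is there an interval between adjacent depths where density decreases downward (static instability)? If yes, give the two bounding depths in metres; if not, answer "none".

205–252 m

Evaluate Δρ/ρ₀ = −αΔT + βΔS across each adjacent pair:
  79–112 m: −αΔT+βΔS = −(2.2 × 10⁻⁴)(+3.1)+(7.3 × 10⁻⁴)(+2.09) = 8.4 × 10⁻⁴ → stable
  112–162 m: −αΔT+βΔS = −(2.2 × 10⁻⁴)(-3.1)+(7.3 × 10⁻⁴)(+0.58) = 1.1 × 10⁻³ → stable
  162–205 m: −αΔT+βΔS = −(2.2 × 10⁻⁴)(+2.7)+(7.3 × 10⁻⁴)(+0.95) = 9.9 × 10⁻⁵ → stable
  205–252 m: −αΔT+βΔS = −(2.2 × 10⁻⁴)(-0.9)+(7.3 × 10⁻⁴)(-0.74) = -3.4 × 10⁻⁴ → UNSTABLE
The 205–252 m interval has Δρ < 0: lighter water underlies denser water.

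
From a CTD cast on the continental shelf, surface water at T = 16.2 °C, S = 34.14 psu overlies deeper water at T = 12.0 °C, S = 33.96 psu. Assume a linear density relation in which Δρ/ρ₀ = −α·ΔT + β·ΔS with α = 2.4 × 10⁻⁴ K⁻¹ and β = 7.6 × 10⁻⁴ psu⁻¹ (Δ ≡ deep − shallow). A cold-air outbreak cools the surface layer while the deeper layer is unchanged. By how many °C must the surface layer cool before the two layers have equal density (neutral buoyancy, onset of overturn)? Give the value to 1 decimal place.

Neutral buoyancy requires Δρ = 0, i.e. −α(T_deep − T_surf′) + β(S_deep − S_surf) = 0.
T_surf′ = T_deep − (β/α)·ΔS = 12.0 − (7.6 × 10⁻⁴/2.4 × 10⁻⁴)·(-0.18) = 12.570 °C.
Cooling required: 16.2 − (12.570) = 3.630 °C.

3.6 °C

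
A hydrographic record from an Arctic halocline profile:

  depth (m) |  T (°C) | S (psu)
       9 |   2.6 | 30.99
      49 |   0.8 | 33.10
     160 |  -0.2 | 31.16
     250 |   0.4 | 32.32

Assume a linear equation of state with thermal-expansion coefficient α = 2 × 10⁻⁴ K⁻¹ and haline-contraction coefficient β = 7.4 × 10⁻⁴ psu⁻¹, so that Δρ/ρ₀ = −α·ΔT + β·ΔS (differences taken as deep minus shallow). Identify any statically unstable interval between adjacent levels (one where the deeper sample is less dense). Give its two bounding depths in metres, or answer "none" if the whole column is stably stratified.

Evaluate Δρ/ρ₀ = −αΔT + βΔS across each adjacent pair:
  9–49 m: −αΔT+βΔS = −(2 × 10⁻⁴)(-1.8)+(7.4 × 10⁻⁴)(+2.11) = 1.9 × 10⁻³ → stable
  49–160 m: −αΔT+βΔS = −(2 × 10⁻⁴)(-1.0)+(7.4 × 10⁻⁴)(-1.94) = -1.2 × 10⁻³ → UNSTABLE
  160–250 m: −αΔT+βΔS = −(2 × 10⁻⁴)(+0.6)+(7.4 × 10⁻⁴)(+1.16) = 7.4 × 10⁻⁴ → stable
The 49–160 m interval has Δρ < 0: lighter water underlies denser water.

49–160 m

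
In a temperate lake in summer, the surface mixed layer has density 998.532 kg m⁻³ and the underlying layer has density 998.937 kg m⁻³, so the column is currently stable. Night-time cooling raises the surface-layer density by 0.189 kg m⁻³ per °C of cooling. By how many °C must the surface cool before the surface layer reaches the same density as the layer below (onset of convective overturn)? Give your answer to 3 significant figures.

2.14 °C

Density deficit of the surface layer: 998.937 − 998.532 = 0.405 kg m⁻³.
Required change = 0.405 / 0.189 = 2.14 °C.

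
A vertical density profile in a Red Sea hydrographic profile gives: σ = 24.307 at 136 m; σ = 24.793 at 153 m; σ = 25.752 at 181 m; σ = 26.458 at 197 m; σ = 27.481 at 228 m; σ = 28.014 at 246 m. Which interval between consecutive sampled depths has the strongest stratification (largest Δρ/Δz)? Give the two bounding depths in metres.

Compute the density gradient over each adjacent pair:
  136–153 m: Δρ/Δz = 0.486/17 = 0.029 kg m⁻⁴
  153–181 m: Δρ/Δz = 0.959/28 = 0.034 kg m⁻⁴
  181–197 m: Δρ/Δz = 0.706/16 = 0.044 kg m⁻⁴
  197–228 m: Δρ/Δz = 1.023/31 = 0.033 kg m⁻⁴
  228–246 m: Δρ/Δz = 0.533/18 = 0.030 kg m⁻⁴
The largest gradient is in the 181–197 m interval — the pycnocline.

181–197 m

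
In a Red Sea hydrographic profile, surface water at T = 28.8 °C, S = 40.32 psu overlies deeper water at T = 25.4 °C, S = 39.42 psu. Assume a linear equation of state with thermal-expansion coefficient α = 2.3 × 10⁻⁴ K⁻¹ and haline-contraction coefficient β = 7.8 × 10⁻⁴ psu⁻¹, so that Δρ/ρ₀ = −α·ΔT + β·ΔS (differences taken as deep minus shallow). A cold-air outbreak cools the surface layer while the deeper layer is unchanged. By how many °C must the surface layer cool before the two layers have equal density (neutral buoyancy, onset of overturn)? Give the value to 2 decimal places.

Neutral buoyancy requires Δρ = 0, i.e. −α(T_deep − T_surf′) + β(S_deep − S_surf) = 0.
T_surf′ = T_deep − (β/α)·ΔS = 25.4 − (7.8 × 10⁻⁴/2.3 × 10⁻⁴)·(-0.90) = 28.4522 °C.
Cooling required: 28.8 − (28.4522) = 0.3478 °C.

0.35 °C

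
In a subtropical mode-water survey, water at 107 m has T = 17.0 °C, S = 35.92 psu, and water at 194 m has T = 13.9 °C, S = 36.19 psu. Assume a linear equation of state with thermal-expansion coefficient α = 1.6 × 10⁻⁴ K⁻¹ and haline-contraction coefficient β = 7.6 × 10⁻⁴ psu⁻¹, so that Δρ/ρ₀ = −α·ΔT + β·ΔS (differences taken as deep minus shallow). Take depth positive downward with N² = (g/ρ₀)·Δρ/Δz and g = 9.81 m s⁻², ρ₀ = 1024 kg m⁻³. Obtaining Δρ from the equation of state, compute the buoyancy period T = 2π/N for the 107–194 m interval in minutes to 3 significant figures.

11.8 min

ΔT = -3.1 K, ΔS = +0.27 psu (deep − shallow).
Δρ/ρ₀ = −αΔT + βΔS = 4.96 × 10⁻⁴ + 2.052 × 10⁻⁴ = 7.012 × 10⁻⁴, so Δρ ≈ 0.7180 kg m⁻³.
N² = (g/ρ₀)·Δρ/Δz = g·(Δρ/ρ₀)/Δz = 9.81 × 7.012 × 10⁻⁴ / 87 = 7.9066 × 10⁻⁵ s⁻².
N = √(7.9066 × 10⁻⁵) = 8.8919 × 10⁻³ rad s⁻¹ → T = 2π/N = 706.62 s = 11.777 min ≈ 11.8 min.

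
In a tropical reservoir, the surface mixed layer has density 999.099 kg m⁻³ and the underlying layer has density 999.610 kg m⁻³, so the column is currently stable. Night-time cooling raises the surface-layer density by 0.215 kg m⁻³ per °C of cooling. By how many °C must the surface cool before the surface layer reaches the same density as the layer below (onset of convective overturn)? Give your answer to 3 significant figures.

2.38 °C

Density deficit of the surface layer: 999.610 − 999.099 = 0.511 kg m⁻³.
Required change = 0.511 / 0.215 = 2.38 °C.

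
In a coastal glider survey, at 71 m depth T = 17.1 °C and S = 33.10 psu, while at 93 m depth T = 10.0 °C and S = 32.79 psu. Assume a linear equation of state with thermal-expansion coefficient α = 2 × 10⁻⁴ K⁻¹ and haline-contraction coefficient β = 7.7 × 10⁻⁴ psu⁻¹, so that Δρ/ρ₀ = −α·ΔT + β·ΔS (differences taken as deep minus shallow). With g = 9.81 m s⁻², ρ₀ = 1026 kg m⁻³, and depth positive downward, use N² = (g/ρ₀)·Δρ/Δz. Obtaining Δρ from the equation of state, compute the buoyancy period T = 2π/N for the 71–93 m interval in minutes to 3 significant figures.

ΔT = -7.1 K, ΔS = -0.31 psu (deep − shallow).
Δρ/ρ₀ = −αΔT + βΔS = 1.42 × 10⁻³ − 2.387 × 10⁻⁴ = 1.1813 × 10⁻³, so Δρ ≈ 1.212 kg m⁻³.
N² = (g/ρ₀)·Δρ/Δz = g·(Δρ/ρ₀)/Δz = 9.81 × 1.1813 × 10⁻³ / 22 = 5.2675 × 10⁻⁴ s⁻².
N = √(5.2675 × 10⁻⁴) = 0.022951 rad s⁻¹ → T = 2π/N = 273.77 s = 4.5628 min ≈ 4.56 min.

4.56 min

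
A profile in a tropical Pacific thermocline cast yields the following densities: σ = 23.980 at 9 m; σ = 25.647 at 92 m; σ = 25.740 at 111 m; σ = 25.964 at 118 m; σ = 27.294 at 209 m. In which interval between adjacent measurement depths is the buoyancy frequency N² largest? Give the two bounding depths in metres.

Compute the density gradient over each adjacent pair:
  9–92 m: Δρ/Δz = 1.667/83 = 0.020 kg m⁻⁴
  92–111 m: Δρ/Δz = 0.093/19 = 4.9 × 10⁻³ kg m⁻⁴
  111–118 m: Δρ/Δz = 0.224/7 = 0.032 kg m⁻⁴
  118–209 m: Δρ/Δz = 1.330/91 = 0.015 kg m⁻⁴
The largest gradient is in the 111–118 m interval — the pycnocline.

111–118 m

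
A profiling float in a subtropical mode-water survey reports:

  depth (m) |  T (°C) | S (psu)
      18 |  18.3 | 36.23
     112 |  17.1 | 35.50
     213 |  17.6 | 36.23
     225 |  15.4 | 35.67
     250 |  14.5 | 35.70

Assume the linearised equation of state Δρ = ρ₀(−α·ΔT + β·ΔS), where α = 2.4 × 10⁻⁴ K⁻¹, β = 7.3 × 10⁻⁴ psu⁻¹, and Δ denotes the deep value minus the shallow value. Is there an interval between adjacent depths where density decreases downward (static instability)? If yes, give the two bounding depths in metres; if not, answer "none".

Evaluate Δρ/ρ₀ = −αΔT + βΔS across each adjacent pair:
  18–112 m: −αΔT+βΔS = −(2.4 × 10⁻⁴)(-1.2)+(7.3 × 10⁻⁴)(-0.73) = -2.4 × 10⁻⁴ → UNSTABLE
  112–213 m: −αΔT+βΔS = −(2.4 × 10⁻⁴)(+0.5)+(7.3 × 10⁻⁴)(+0.73) = 4.1 × 10⁻⁴ → stable
  213–225 m: −αΔT+βΔS = −(2.4 × 10⁻⁴)(-2.2)+(7.3 × 10⁻⁴)(-0.56) = 1.2 × 10⁻⁴ → stable
  225–250 m: −αΔT+βΔS = −(2.4 × 10⁻⁴)(-0.9)+(7.3 × 10⁻⁴)(+0.03) = 2.4 × 10⁻⁴ → stable
The 18–112 m interval has Δρ < 0: lighter water underlies denser water.

18–112 m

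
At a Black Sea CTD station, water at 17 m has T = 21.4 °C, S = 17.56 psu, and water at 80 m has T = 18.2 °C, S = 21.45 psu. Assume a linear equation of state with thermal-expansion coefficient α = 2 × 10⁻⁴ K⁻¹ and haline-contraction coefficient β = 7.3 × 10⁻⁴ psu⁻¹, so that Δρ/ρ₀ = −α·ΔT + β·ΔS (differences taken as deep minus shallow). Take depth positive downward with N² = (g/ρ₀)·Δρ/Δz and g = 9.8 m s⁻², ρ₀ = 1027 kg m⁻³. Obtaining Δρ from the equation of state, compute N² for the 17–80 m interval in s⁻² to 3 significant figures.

ΔT = -3.2 K, ΔS = +3.89 psu (deep − shallow).
Δρ/ρ₀ = −αΔT + βΔS = 6.40 × 10⁻⁴ + 2.8397 × 10⁻³ = 3.4797 × 10⁻³, so Δρ ≈ 3.574 kg m⁻³.
N² = (g/ρ₀)·Δρ/Δz = g·(Δρ/ρ₀)/Δz = 9.8 × 3.4797 × 10⁻³ / 63 = 5.4129 × 10⁻⁴ s⁻² ≈ 5.41 × 10⁻⁴ s⁻².

5.41 × 10⁻⁴ s⁻²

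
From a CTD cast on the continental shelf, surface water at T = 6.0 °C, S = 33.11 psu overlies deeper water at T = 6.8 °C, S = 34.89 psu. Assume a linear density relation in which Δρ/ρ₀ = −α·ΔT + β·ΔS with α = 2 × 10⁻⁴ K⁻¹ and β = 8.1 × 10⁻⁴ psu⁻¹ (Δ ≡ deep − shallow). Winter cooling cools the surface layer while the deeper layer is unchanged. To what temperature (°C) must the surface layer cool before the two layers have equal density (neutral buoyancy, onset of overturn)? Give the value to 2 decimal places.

-0.41 °C

Neutral buoyancy requires Δρ = 0, i.e. −α(T_deep − T_surf′) + β(S_deep − S_surf) = 0.
T_surf′ = T_deep − (β/α)·ΔS = 6.8 − (8.1 × 10⁻⁴/2 × 10⁻⁴)·(+1.78) = -0.4090 °C.
Cooling required: 6.0 − (-0.4090) = 6.4090 °C.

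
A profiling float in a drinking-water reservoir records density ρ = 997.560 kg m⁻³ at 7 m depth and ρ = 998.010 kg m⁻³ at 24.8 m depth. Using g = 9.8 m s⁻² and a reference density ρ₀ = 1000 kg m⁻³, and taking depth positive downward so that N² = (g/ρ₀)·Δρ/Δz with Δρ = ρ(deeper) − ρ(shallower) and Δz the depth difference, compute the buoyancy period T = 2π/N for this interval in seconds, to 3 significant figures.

399 s

Δρ = 998.010 − 997.560 = 0.450 kg m⁻³ over Δz = 24.8 − 7 = 17.8 m.
N² = (9.8/1000) × (0.450/17.8) = 2.4775 × 10⁻⁴ s⁻².
N = √(2.4775 × 10⁻⁴) = 0.015740 rad s⁻¹, so T = 2π/N = 399.19 s ≈ 399 s.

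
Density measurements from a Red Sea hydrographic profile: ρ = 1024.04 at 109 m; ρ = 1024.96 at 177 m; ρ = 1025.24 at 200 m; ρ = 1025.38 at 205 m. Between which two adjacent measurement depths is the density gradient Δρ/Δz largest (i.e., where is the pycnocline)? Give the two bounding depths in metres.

200–205 m

Compute the density gradient over each adjacent pair:
  109–177 m: Δρ/Δz = 0.92/68 = 0.014 kg m⁻⁴
  177–200 m: Δρ/Δz = 0.28/23 = 0.012 kg m⁻⁴
  200–205 m: Δρ/Δz = 0.14/5 = 0.028 kg m⁻⁴
The largest gradient is in the 200–205 m interval — the pycnocline.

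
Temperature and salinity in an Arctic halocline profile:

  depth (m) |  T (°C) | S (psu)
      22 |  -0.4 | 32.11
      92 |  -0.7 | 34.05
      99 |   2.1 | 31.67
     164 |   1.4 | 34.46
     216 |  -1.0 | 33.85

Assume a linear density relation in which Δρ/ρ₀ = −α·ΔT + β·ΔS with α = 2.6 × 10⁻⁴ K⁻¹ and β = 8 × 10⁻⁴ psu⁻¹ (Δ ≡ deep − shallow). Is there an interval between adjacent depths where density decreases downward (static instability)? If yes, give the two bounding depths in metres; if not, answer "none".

92–99 m

Evaluate Δρ/ρ₀ = −αΔT + βΔS across each adjacent pair:
  22–92 m: −αΔT+βΔS = −(2.6 × 10⁻⁴)(-0.3)+(8 × 10⁻⁴)(+1.94) = 1.6 × 10⁻³ → stable
  92–99 m: −αΔT+βΔS = −(2.6 × 10⁻⁴)(+2.8)+(8 × 10⁻⁴)(-2.38) = -2.6 × 10⁻³ → UNSTABLE
  99–164 m: −αΔT+βΔS = −(2.6 × 10⁻⁴)(-0.7)+(8 × 10⁻⁴)(+2.79) = 2.4 × 10⁻³ → stable
  164–216 m: −αΔT+βΔS = −(2.6 × 10⁻⁴)(-2.4)+(8 × 10⁻⁴)(-0.61) = 1.4 × 10⁻⁴ → stable
The 92–99 m interval has Δρ < 0: lighter water underlies denser water.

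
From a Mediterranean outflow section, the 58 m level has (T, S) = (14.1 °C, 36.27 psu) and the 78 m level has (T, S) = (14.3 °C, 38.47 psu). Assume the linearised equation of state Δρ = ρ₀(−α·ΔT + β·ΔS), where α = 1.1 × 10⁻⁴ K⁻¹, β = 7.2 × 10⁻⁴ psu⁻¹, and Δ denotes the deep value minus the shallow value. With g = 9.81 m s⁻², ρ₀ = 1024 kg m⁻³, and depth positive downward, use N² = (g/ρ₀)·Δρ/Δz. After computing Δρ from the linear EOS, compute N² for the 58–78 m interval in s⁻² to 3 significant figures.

ΔT = +0.2 K, ΔS = +2.20 psu (deep − shallow).
Δρ/ρ₀ = −αΔT + βΔS = -2.20 × 10⁻⁵ + 1.584 × 10⁻³ = 1.562 × 10⁻³, so Δρ ≈ 1.599 kg m⁻³.
N² = (g/ρ₀)·Δρ/Δz = g·(Δρ/ρ₀)/Δz = 9.81 × 1.562 × 10⁻³ / 20 = 7.6616 × 10⁻⁴ s⁻² ≈ 7.66 × 10⁻⁴ s⁻².

7.66 × 10⁻⁴ s⁻²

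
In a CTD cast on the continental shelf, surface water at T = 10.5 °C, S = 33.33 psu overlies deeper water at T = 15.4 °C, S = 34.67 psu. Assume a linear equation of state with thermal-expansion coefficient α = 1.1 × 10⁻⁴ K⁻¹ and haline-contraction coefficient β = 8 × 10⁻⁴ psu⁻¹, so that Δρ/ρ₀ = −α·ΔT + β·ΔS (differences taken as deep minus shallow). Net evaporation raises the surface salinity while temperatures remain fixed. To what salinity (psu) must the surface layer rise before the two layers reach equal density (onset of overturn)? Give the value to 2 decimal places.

34.00 psu

Neutral buoyancy requires −α(T_deep − T_surf) + β(S_deep − S_surf′) = 0.
S_surf′ = S_deep − (α/β)·ΔT = 34.67 − (1.1 × 10⁻⁴/8 × 10⁻⁴)·(+4.9) = 33.9963 psu.
Increase required: 33.9963 − 33.33 = 0.6663 psu.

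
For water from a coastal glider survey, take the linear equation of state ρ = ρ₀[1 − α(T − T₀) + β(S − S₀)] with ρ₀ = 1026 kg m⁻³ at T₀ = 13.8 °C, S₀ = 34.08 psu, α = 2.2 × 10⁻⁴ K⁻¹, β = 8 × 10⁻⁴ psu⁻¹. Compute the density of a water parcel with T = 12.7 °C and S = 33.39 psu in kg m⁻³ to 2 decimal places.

T − T₀ = -1.1 K, S − S₀ = -0.69 psu.
Bracket = 1 − α·(-1.1) + β·(-0.69) = 1 + (-3.10 × 10⁻⁴) = 0.9996900.
ρ = 1026 × 0.9996900 = 1025.68 kg m⁻³.

1025.68 kg m⁻³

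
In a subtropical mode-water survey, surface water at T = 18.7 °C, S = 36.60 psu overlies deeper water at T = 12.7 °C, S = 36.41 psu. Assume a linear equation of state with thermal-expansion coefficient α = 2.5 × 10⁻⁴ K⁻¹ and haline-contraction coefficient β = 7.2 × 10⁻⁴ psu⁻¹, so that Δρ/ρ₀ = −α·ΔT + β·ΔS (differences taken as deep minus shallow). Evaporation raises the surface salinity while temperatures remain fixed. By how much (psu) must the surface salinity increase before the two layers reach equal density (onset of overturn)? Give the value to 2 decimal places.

1.89 psu

Neutral buoyancy requires −α(T_deep − T_surf) + β(S_deep − S_surf′) = 0.
S_surf′ = S_deep − (α/β)·ΔT = 36.41 − (2.5 × 10⁻⁴/7.2 × 10⁻⁴)·(-6.0) = 38.4933 psu.
Increase required: 38.4933 − 36.60 = 1.8933 psu.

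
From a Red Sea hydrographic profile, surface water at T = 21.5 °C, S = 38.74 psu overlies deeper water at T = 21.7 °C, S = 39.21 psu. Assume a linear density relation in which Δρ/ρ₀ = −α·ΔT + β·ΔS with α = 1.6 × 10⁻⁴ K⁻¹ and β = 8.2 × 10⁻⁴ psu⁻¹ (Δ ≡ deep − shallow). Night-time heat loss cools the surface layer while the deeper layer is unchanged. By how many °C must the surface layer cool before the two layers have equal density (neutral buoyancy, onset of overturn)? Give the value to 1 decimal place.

Neutral buoyancy requires Δρ = 0, i.e. −α(T_deep − T_surf′) + β(S_deep − S_surf) = 0.
T_surf′ = T_deep − (β/α)·ΔS = 21.7 − (8.2 × 10⁻⁴/1.6 × 10⁻⁴)·(+0.47) = 19.291 °C.
Cooling required: 21.5 − (19.291) = 2.209 °C.

2.2 °C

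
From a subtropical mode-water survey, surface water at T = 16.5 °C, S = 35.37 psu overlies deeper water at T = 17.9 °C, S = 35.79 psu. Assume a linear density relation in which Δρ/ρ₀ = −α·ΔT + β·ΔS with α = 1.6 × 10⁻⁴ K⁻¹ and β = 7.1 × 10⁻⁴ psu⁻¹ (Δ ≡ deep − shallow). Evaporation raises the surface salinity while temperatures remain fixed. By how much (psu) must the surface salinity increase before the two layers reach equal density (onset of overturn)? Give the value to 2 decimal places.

Neutral buoyancy requires −α(T_deep − T_surf) + β(S_deep − S_surf′) = 0.
S_surf′ = S_deep − (α/β)·ΔT = 35.79 − (1.6 × 10⁻⁴/7.1 × 10⁻⁴)·(+1.4) = 35.4745 psu.
Increase required: 35.4745 − 35.37 = 0.1045 psu.

0.10 psu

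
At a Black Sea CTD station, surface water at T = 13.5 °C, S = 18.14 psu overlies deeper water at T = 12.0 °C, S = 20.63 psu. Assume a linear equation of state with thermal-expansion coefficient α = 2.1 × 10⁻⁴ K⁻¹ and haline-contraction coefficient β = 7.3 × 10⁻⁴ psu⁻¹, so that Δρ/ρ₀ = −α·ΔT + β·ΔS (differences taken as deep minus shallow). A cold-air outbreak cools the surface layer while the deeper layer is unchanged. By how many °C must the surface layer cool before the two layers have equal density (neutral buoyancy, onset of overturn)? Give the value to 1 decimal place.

Neutral buoyancy requires Δρ = 0, i.e. −α(T_deep − T_surf′) + β(S_deep − S_surf) = 0.
T_surf′ = T_deep − (β/α)·ΔS = 12.0 − (7.3 × 10⁻⁴/2.1 × 10⁻⁴)·(+2.49) = 3.344 °C.
Cooling required: 13.5 − (3.344) = 10.156 °C.

10.2 °C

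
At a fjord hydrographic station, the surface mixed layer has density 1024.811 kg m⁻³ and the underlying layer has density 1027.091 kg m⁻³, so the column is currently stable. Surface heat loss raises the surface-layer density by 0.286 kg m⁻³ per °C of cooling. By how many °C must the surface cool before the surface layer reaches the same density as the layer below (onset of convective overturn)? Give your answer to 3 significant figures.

Density deficit of the surface layer: 1027.091 − 1024.811 = 2.28 kg m⁻³.
Required change = 2.28 / 0.286 = 7.97 °C.

7.97 °C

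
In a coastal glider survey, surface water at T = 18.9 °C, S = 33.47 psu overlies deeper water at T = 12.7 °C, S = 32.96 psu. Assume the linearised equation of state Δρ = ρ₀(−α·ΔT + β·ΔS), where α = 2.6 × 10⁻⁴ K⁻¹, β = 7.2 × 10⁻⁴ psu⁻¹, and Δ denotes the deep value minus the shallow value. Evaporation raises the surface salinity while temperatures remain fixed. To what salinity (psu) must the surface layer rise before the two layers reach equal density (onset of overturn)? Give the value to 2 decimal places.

35.20 psu

Neutral buoyancy requires −α(T_deep − T_surf) + β(S_deep − S_surf′) = 0.
S_surf′ = S_deep − (α/β)·ΔT = 32.96 − (2.6 × 10⁻⁴/7.2 × 10⁻⁴)·(-6.2) = 35.1989 psu.
Increase required: 35.1989 − 33.47 = 1.7289 psu.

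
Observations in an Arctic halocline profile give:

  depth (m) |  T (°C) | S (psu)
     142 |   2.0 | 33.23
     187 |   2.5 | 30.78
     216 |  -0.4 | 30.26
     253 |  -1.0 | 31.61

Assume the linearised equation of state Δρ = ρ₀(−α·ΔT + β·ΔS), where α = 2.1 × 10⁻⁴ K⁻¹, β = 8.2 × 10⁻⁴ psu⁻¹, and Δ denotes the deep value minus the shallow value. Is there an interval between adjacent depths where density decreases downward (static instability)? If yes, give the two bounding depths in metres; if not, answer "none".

142–187 m

Evaluate Δρ/ρ₀ = −αΔT + βΔS across each adjacent pair:
  142–187 m: −αΔT+βΔS = −(2.1 × 10⁻⁴)(+0.5)+(8.2 × 10⁻⁴)(-2.45) = -2.1 × 10⁻³ → UNSTABLE
  187–216 m: −αΔT+βΔS = −(2.1 × 10⁻⁴)(-2.9)+(8.2 × 10⁻⁴)(-0.52) = 1.8 × 10⁻⁴ → stable
  216–253 m: −αΔT+βΔS = −(2.1 × 10⁻⁴)(-0.6)+(8.2 × 10⁻⁴)(+1.35) = 1.2 × 10⁻³ → stable
The 142–187 m interval has Δρ < 0: lighter water underlies denser water.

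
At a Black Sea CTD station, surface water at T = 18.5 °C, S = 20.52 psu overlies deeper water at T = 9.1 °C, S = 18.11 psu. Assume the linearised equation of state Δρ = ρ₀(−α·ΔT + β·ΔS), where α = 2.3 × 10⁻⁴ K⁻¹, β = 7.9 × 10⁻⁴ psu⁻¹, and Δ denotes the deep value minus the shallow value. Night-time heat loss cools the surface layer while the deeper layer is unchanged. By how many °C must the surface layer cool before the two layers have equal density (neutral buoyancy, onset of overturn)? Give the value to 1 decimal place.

1.1 °C

Neutral buoyancy requires Δρ = 0, i.e. −α(T_deep − T_surf′) + β(S_deep − S_surf) = 0.
T_surf′ = T_deep − (β/α)·ΔS = 9.1 − (7.9 × 10⁻⁴/2.3 × 10⁻⁴)·(-2.41) = 17.378 °C.
Cooling required: 18.5 − (17.378) = 1.122 °C.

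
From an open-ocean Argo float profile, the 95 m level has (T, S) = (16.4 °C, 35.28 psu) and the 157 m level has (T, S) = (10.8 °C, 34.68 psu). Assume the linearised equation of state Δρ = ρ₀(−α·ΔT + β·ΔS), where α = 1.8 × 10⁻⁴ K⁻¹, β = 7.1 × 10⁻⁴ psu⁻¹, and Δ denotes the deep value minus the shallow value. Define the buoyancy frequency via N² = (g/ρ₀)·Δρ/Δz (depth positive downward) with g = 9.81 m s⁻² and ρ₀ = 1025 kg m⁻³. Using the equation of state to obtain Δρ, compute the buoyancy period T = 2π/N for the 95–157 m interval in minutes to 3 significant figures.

ΔT = -5.6 K, ΔS = -0.60 psu (deep − shallow).
Δρ/ρ₀ = −αΔT + βΔS = 1.008 × 10⁻³ − 4.26 × 10⁻⁴ = 5.82 × 10⁻⁴, so Δρ ≈ 0.5966 kg m⁻³.
N² = (g/ρ₀)·Δρ/Δz = g·(Δρ/ρ₀)/Δz = 9.81 × 5.82 × 10⁻⁴ / 62 = 9.2087 × 10⁻⁵ s⁻².
N = √(9.2087 × 10⁻⁵) = 9.5962 × 10⁻³ rad s⁻¹ → T = 2π/N = 654.76 s = 10.913 min ≈ 10.9 min.

10.9 min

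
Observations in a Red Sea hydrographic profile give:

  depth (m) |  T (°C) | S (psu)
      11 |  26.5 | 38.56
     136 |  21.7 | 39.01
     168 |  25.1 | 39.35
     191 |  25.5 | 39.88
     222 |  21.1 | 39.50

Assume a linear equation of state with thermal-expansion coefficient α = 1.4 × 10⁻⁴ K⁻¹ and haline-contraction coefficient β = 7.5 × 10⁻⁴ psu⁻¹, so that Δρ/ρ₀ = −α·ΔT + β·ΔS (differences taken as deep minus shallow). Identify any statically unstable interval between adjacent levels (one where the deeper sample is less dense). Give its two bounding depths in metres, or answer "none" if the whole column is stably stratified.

136–168 m

Evaluate Δρ/ρ₀ = −αΔT + βΔS across each adjacent pair:
  11–136 m: −αΔT+βΔS = −(1.4 × 10⁻⁴)(-4.8)+(7.5 × 10⁻⁴)(+0.45) = 1.0 × 10⁻³ → stable
  136–168 m: −αΔT+βΔS = −(1.4 × 10⁻⁴)(+3.4)+(7.5 × 10⁻⁴)(+0.34) = -2.2 × 10⁻⁴ → UNSTABLE
  168–191 m: −αΔT+βΔS = −(1.4 × 10⁻⁴)(+0.4)+(7.5 × 10⁻⁴)(+0.53) = 3.4 × 10⁻⁴ → stable
  191–222 m: −αΔT+βΔS = −(1.4 × 10⁻⁴)(-4.4)+(7.5 × 10⁻⁴)(-0.38) = 3.3 × 10⁻⁴ → stable
The 136–168 m interval has Δρ < 0: lighter water underlies denser water.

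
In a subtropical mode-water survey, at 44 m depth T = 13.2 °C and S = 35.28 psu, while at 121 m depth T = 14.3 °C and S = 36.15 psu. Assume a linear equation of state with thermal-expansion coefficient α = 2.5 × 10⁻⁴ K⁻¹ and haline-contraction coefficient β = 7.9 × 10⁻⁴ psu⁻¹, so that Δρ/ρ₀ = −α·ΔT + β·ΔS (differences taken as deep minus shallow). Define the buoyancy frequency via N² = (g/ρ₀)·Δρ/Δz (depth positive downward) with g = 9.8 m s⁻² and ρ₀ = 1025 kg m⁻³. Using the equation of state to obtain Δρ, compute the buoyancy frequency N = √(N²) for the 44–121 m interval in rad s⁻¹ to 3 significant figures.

7.24 × 10⁻³ rad s⁻¹

ΔT = +1.1 K, ΔS = +0.87 psu (deep − shallow).
Δρ/ρ₀ = −αΔT + βΔS = -2.75 × 10⁻⁴ + 6.873 × 10⁻⁴ = 4.123 × 10⁻⁴, so Δρ ≈ 0.4226 kg m⁻³.
N² = (g/ρ₀)·Δρ/Δz = g·(Δρ/ρ₀)/Δz = 9.8 × 4.123 × 10⁻⁴ / 77 = 5.2475 × 10⁻⁵ s⁻².
N = √(5.2475 × 10⁻⁵) = 7.2440 × 10⁻³ rad s⁻¹ ≈ 7.24 × 10⁻³ rad s⁻¹.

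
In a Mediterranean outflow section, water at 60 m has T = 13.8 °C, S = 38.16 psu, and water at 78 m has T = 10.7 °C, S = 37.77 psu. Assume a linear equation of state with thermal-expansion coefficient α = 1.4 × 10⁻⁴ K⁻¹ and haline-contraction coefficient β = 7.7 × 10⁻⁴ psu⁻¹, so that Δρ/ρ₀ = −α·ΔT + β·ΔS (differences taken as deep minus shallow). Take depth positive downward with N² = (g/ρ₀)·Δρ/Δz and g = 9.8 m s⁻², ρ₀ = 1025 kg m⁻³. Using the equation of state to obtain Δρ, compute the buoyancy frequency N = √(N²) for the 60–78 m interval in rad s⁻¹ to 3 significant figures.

ΔT = -3.1 K, ΔS = -0.39 psu (deep − shallow).
Δρ/ρ₀ = −αΔT + βΔS = 4.34 × 10⁻⁴ − 3.003 × 10⁻⁴ = 1.337 × 10⁻⁴, so Δρ ≈ 0.1370 kg m⁻³.
N² = (g/ρ₀)·Δρ/Δz = g·(Δρ/ρ₀)/Δz = 9.8 × 1.337 × 10⁻⁴ / 18 = 7.2792 × 10⁻⁵ s⁻².
N = √(7.2792 × 10⁻⁵) = 8.5318 × 10⁻³ rad s⁻¹ ≈ 8.53 × 10⁻³ rad s⁻¹.

8.53 × 10⁻³ rad s⁻¹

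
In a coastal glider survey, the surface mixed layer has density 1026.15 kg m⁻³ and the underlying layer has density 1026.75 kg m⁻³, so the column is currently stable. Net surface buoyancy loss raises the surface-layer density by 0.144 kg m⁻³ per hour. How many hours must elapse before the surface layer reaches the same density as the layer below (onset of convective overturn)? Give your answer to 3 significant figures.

Density deficit of the surface layer: 1026.75 − 1026.15 = 0.6 kg m⁻³.
Required change = 0.6 / 0.144 = 4.17 hours.

4.17 hours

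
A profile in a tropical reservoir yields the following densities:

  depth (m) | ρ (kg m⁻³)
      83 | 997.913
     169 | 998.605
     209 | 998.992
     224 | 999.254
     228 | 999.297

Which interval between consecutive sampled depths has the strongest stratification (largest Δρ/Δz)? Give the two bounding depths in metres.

Compute the density gradient over each adjacent pair:
  83–169 m: Δρ/Δz = 0.692/86 = 8.0 × 10⁻³ kg m⁻⁴
  169–209 m: Δρ/Δz = 0.387/40 = 9.7 × 10⁻³ kg m⁻⁴
  209–224 m: Δρ/Δz = 0.262/15 = 0.017 kg m⁻⁴
  224–228 m: Δρ/Δz = 0.043/4 = 0.011 kg m⁻⁴
The largest gradient is in the 209–224 m interval — the pycnocline.

209–224 m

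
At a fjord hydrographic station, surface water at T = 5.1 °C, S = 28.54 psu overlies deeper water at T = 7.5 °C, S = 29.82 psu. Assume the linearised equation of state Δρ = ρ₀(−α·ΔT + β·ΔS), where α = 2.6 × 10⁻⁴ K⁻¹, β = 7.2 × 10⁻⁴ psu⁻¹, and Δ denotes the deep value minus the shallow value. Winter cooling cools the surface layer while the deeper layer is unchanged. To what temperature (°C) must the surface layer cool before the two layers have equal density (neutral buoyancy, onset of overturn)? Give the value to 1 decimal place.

4.0 °C

Neutral buoyancy requires Δρ = 0, i.e. −α(T_deep − T_surf′) + β(S_deep − S_surf) = 0.
T_surf′ = T_deep − (β/α)·ΔS = 7.5 − (7.2 × 10⁻⁴/2.6 × 10⁻⁴)·(+1.28) = 3.955 °C.
Cooling required: 5.1 − (3.955) = 1.145 °C.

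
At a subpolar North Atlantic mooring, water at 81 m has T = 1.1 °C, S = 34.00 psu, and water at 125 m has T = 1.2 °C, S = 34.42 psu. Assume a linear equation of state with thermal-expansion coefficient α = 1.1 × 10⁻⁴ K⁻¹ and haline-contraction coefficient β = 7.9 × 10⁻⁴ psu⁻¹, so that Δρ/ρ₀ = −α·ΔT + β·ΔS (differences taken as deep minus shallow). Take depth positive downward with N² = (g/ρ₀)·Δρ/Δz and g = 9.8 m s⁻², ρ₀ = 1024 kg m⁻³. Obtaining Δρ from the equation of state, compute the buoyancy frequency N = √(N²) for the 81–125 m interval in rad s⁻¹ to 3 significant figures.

8.45 × 10⁻³ rad s⁻¹

ΔT = +0.1 K, ΔS = +0.42 psu (deep − shallow).
Δρ/ρ₀ = −αΔT + βΔS = -1.10 × 10⁻⁵ + 3.318 × 10⁻⁴ = 3.208 × 10⁻⁴, so Δρ ≈ 0.3285 kg m⁻³.
N² = (g/ρ₀)·Δρ/Δz = g·(Δρ/ρ₀)/Δz = 9.8 × 3.208 × 10⁻⁴ / 44 = 7.1451 × 10⁻⁵ s⁻².
N = √(7.1451 × 10⁻⁵) = 8.4529 × 10⁻³ rad s⁻¹ ≈ 8.45 × 10⁻³ rad s⁻¹.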